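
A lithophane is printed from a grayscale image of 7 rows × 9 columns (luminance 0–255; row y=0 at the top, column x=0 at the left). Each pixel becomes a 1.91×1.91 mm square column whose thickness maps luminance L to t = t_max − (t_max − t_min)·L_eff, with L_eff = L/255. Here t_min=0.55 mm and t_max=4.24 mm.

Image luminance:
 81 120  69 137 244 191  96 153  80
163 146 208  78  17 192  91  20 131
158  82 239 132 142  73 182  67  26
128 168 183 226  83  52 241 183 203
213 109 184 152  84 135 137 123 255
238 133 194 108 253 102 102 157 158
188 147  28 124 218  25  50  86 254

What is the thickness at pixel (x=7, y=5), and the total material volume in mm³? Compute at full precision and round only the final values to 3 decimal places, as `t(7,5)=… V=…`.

t(7,5)=1.968 V=512.989

span = t_max - t_min = 4.24 - 0.55 = 3.690
L(7,5) = 157, L_eff = 157/255 = 0.615686
t(7,5) = 4.24 - 3.690·0.615686 = 1.968
Σt over all 7·9 pixels = 597627/4250 ≈ 140.6181176
V = pitch²·Σt = 1.91²·597627/4250 = 512.989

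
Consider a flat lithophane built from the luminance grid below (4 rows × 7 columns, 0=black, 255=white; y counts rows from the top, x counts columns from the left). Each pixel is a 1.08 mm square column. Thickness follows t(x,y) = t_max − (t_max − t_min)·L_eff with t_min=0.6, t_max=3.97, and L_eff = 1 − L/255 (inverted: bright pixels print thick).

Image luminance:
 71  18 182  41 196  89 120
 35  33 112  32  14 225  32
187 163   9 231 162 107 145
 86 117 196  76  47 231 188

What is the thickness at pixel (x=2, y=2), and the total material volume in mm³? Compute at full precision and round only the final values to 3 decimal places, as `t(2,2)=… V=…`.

span = t_max - t_min = 3.97 - 0.6 = 3.370
L(2,2) = 9, L_eff = 1 - 9/255 = 0.964706 (inverted)
t(2,2) = 3.97 - 3.370·0.964706 = 0.719
Σt over all 4·7 pixels = 17509/300 ≈ 58.3633333
V = pitch²·Σt = 1.08²·17509/300 = 68.075

t(2,2)=0.719 V=68.075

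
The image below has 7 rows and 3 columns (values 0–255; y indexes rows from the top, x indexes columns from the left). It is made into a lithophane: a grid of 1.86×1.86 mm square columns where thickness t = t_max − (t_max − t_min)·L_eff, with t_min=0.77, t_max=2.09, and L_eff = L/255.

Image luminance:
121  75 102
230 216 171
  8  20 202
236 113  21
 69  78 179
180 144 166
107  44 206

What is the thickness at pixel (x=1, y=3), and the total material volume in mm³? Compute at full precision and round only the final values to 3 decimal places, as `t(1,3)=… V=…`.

span = t_max - t_min = 2.09 - 0.77 = 1.320
L(1,3) = 113, L_eff = 113/255 = 0.443137
t(1,3) = 2.09 - 1.320·0.443137 = 1.505
Σt over all 7·3 pixels = 254793/8500 ≈ 29.9756471
V = pitch²·Σt = 1.86²·254793/8500 = 103.704

t(1,3)=1.505 V=103.704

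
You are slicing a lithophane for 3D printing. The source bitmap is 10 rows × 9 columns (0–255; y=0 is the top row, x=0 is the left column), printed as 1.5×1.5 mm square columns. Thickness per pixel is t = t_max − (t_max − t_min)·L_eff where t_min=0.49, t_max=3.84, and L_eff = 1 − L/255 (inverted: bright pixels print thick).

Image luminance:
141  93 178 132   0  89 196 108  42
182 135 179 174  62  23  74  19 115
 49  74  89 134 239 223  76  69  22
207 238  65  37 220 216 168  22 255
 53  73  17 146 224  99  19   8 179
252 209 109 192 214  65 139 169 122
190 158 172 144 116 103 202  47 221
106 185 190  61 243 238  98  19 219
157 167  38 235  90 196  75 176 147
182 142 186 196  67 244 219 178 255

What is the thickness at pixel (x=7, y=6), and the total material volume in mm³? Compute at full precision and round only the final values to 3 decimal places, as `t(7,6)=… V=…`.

t(7,6)=1.107 V=462.680

span = t_max - t_min = 3.84 - 0.49 = 3.350
L(7,6) = 47, L_eff = 1 - 47/255 = 0.815686 (inverted)
t(7,6) = 3.84 - 3.350·0.815686 = 1.107
Σt over all 10·9 pixels = 524371/2550 ≈ 205.6356863
V = pitch²·Σt = 1.5²·524371/2550 = 462.680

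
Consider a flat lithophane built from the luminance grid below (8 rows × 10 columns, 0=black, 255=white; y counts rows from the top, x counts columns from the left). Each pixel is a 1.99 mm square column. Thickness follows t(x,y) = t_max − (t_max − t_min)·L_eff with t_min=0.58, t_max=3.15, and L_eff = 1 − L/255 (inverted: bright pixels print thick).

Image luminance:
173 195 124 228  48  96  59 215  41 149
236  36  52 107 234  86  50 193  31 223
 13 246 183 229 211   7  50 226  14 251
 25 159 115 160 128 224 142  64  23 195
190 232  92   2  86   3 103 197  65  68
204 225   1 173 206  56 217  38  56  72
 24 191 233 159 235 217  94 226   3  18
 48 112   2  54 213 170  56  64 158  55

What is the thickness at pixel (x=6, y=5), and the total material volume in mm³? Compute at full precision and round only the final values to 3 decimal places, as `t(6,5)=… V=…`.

t(6,5)=2.767 V=577.237

span = t_max - t_min = 3.15 - 0.58 = 2.570
L(6,5) = 217, L_eff = 1 - 217/255 = 0.149020 (inverted)
t(6,5) = 3.15 - 2.570·0.149020 = 2.767
Σt over all 8·10 pixels = 3716963/25500 ≈ 145.7632549
V = pitch²·Σt = 1.99²·3716963/25500 = 577.237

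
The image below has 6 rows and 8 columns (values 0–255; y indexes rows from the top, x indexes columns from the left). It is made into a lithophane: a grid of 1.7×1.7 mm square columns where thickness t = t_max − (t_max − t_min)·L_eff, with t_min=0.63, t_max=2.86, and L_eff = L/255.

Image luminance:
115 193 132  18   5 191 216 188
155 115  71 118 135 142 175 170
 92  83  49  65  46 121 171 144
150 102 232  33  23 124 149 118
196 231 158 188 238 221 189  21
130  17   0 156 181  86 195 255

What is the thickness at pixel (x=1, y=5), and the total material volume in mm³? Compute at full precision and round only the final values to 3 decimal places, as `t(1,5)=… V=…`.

span = t_max - t_min = 2.86 - 0.63 = 2.230
L(1,5) = 17, L_eff = 17/255 = 0.066667
t(1,5) = 2.86 - 2.230·0.066667 = 2.711
Σt over all 6·8 pixels = 698357/8500 ≈ 82.1596471
V = pitch²·Σt = 1.7²·698357/8500 = 237.441

t(1,5)=2.711 V=237.441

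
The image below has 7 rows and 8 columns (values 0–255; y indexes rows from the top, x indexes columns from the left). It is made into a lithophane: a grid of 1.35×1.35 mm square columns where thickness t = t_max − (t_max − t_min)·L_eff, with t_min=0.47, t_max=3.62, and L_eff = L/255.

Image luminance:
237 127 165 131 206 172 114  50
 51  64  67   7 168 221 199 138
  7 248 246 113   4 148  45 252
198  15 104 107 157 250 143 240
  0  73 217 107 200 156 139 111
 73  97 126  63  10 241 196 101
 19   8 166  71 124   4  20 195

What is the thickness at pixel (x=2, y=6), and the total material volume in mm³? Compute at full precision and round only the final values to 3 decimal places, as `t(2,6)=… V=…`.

span = t_max - t_min = 3.62 - 0.47 = 3.150
L(2,6) = 166, L_eff = 166/255 = 0.650980
t(2,6) = 3.62 - 3.150·0.650980 = 1.569
Σt over all 7·8 pixels = 199493/1700 ≈ 117.3488235
V = pitch²·Σt = 1.35²·199493/1700 = 213.868

t(2,6)=1.569 V=213.868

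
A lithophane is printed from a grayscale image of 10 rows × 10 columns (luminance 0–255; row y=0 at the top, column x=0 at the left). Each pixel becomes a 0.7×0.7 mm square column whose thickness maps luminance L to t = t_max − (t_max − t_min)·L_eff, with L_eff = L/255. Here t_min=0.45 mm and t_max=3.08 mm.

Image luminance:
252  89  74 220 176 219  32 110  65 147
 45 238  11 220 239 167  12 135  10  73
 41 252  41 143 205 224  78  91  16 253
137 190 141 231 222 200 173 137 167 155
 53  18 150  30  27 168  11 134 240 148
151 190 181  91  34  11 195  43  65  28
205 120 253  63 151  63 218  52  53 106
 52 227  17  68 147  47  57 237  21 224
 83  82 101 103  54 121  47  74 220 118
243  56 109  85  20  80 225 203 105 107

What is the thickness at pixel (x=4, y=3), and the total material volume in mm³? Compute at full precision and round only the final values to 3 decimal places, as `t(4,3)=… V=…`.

span = t_max - t_min = 3.08 - 0.45 = 2.630
L(4,3) = 222, L_eff = 222/255 = 0.870588
t(4,3) = 3.08 - 2.630·0.870588 = 0.790
Σt over all 10·10 pixels = 386766/2125 ≈ 182.0075294
V = pitch²·Σt = 0.7²·386766/2125 = 89.184

t(4,3)=0.790 V=89.184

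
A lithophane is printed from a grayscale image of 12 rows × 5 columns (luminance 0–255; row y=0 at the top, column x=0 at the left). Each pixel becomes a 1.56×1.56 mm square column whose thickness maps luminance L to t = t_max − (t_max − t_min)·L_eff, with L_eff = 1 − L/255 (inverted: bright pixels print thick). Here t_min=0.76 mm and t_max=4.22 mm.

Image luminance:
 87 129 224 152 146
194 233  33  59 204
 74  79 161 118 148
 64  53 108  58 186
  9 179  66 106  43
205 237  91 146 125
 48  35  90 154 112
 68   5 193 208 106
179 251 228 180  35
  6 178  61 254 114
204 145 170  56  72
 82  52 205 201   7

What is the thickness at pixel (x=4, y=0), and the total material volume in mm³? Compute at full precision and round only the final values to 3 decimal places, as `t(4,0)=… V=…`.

t(4,0)=2.741 V=355.853

span = t_max - t_min = 4.22 - 0.76 = 3.460
L(4,0) = 146, L_eff = 1 - 146/255 = 0.427451 (inverted)
t(4,0) = 4.22 - 3.460·0.427451 = 2.741
Σt over all 12·5 pixels = 310728/2125 ≈ 146.2249412
V = pitch²·Σt = 1.56²·310728/2125 = 355.853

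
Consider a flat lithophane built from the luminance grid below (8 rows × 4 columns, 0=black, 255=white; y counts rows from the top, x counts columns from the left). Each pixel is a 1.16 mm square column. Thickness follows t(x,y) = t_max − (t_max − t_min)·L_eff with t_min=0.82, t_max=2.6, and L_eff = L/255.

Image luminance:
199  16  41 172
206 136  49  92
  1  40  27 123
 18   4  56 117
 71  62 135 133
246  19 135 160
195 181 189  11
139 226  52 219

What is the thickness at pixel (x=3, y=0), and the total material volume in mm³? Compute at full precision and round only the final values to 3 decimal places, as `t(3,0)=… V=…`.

span = t_max - t_min = 2.6 - 0.82 = 1.780
L(3,0) = 172, L_eff = 172/255 = 0.674510
t(3,0) = 2.6 - 1.780·0.674510 = 1.399
Σt over all 8·4 pixels = 75197/1275 ≈ 58.9780392
V = pitch²·Σt = 1.16²·75197/1275 = 79.361

t(3,0)=1.399 V=79.361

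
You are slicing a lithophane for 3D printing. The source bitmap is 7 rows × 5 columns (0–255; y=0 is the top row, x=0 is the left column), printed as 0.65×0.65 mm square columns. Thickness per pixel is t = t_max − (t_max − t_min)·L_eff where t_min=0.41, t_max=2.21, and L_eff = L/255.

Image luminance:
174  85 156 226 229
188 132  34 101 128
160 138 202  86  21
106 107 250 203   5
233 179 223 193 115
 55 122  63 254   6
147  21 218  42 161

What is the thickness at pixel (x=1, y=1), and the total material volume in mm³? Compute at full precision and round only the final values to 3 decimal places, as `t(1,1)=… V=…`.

t(1,1)=1.278 V=18.475

span = t_max - t_min = 2.21 - 0.41 = 1.800
L(1,1) = 132, L_eff = 132/255 = 0.517647
t(1,1) = 2.21 - 1.800·0.517647 = 1.278
Σt over all 7·5 pixels = 74339/1700 ≈ 43.7288235
V = pitch²·Σt = 0.65²·74339/1700 = 18.475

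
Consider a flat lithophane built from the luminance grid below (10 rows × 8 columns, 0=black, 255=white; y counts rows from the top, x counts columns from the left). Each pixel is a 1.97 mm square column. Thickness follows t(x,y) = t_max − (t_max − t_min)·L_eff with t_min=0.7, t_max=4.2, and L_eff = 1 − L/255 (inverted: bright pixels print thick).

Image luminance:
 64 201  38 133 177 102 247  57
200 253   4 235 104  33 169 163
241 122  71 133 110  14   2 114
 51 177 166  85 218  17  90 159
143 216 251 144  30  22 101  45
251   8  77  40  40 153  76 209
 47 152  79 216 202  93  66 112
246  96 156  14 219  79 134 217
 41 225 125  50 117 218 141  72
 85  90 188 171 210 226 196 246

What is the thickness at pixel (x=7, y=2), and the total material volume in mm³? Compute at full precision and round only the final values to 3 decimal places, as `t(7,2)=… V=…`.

span = t_max - t_min = 4.2 - 0.7 = 3.500
L(7,2) = 114, L_eff = 1 - 114/255 = 0.552941 (inverted)
t(7,2) = 4.2 - 3.500·0.552941 = 2.265
Σt over all 10·8 pixels = 1183/6 ≈ 197.1666667
V = pitch²·Σt = 1.97²·1183/6 = 765.184

t(7,2)=2.265 V=765.184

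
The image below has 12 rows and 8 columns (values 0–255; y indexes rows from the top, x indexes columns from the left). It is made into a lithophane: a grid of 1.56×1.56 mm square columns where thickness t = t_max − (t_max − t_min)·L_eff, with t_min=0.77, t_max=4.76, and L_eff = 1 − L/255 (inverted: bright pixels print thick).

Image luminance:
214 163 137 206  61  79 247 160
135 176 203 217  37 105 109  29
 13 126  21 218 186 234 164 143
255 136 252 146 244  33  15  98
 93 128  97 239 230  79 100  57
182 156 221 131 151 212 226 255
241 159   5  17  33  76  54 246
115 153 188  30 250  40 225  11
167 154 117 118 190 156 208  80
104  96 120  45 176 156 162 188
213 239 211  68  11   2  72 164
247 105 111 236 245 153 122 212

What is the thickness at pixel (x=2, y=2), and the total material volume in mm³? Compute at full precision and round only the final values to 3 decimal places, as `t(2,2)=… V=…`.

span = t_max - t_min = 4.76 - 0.77 = 3.990
L(2,2) = 21, L_eff = 1 - 21/255 = 0.917647 (inverted)
t(2,2) = 4.76 - 3.990·0.917647 = 1.099
Σt over all 12·8 pixels = 48769/170 ≈ 286.8764706
V = pitch²·Σt = 1.56²·48769/170 = 698.143

t(2,2)=1.099 V=698.143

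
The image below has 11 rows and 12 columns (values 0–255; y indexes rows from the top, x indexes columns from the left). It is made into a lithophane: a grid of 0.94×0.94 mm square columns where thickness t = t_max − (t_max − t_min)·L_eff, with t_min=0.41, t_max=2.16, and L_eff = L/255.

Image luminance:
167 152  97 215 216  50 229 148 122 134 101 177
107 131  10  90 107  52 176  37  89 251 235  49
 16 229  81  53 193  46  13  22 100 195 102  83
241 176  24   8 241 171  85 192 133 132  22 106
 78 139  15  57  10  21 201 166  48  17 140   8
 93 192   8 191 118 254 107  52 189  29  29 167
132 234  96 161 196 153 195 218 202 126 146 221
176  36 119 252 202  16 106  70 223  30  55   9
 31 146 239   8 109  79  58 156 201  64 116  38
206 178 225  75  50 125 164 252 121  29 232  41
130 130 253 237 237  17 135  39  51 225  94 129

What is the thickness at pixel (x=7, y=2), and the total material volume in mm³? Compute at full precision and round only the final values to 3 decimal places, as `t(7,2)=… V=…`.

span = t_max - t_min = 2.16 - 0.41 = 1.750
L(7,2) = 22, L_eff = 22/255 = 0.086275
t(7,2) = 2.16 - 1.750·0.086275 = 2.009
Σt over all 11·12 pixels = 889597/5100 ≈ 174.4307843
V = pitch²·Σt = 0.94²·889597/5100 = 154.127

t(7,2)=2.009 V=154.127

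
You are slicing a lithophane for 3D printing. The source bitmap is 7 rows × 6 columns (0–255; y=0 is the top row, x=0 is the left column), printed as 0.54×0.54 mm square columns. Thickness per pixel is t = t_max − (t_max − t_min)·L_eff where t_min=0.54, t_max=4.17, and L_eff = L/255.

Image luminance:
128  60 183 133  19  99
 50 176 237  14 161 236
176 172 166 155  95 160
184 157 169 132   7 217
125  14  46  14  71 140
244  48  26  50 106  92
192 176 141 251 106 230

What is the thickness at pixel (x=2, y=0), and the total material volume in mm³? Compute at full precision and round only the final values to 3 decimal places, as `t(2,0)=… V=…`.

t(2,0)=1.565 V=28.830

span = t_max - t_min = 4.17 - 0.54 = 3.630
L(2,0) = 183, L_eff = 183/255 = 0.717647
t(2,0) = 4.17 - 3.630·0.717647 = 1.565
Σt over all 7·6 pixels = 210093/2125 ≈ 98.8672941
V = pitch²·Σt = 0.54²·210093/2125 = 28.830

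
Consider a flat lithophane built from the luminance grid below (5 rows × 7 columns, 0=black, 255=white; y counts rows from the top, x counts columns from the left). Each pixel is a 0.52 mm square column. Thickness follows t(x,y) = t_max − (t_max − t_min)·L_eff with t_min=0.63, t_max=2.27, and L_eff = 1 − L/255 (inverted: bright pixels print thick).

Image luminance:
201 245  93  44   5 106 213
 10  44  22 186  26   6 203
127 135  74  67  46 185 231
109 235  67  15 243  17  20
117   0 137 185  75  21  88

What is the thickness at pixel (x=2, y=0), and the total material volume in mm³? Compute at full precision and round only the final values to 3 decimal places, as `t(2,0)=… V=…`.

t(2,0)=1.228 V=12.219

span = t_max - t_min = 2.27 - 0.63 = 1.640
L(2,0) = 93, L_eff = 1 - 93/255 = 0.635294 (inverted)
t(2,0) = 2.27 - 1.640·0.635294 = 1.228
Σt over all 5·7 pixels = 1152347/25500 ≈ 45.1900784
V = pitch²·Σt = 0.52²·1152347/25500 = 12.219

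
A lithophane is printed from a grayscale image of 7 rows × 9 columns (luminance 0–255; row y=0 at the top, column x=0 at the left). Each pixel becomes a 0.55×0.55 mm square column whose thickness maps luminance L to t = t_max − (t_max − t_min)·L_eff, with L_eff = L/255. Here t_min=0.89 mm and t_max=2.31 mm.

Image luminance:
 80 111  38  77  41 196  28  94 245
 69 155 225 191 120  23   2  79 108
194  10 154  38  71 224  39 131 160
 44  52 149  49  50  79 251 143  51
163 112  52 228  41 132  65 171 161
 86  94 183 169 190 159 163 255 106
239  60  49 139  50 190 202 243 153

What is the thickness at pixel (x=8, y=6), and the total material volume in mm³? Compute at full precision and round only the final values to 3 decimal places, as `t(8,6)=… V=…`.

span = t_max - t_min = 2.31 - 0.89 = 1.420
L(8,6) = 153, L_eff = 153/255 = 0.600000
t(8,6) = 2.31 - 1.420·0.600000 = 1.458
Σt over all 7·9 pixels = 876041/8500 ≈ 103.0636471
V = pitch²·Σt = 0.55²·876041/8500 = 31.177

t(8,6)=1.458 V=31.177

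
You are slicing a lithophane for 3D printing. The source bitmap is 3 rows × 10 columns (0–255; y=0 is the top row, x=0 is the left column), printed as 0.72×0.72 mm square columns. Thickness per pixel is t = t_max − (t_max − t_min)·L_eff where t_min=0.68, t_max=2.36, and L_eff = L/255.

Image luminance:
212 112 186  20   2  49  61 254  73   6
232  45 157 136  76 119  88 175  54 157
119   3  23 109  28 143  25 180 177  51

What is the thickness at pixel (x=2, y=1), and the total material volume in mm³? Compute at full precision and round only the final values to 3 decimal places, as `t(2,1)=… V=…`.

t(2,1)=1.326 V=26.211

span = t_max - t_min = 2.36 - 0.68 = 1.680
L(2,1) = 157, L_eff = 157/255 = 0.615686
t(2,1) = 2.36 - 1.680·0.615686 = 1.326
Σt over all 3·10 pixels = 107442/2125 ≈ 50.5609412
V = pitch²·Σt = 0.72²·107442/2125 = 26.211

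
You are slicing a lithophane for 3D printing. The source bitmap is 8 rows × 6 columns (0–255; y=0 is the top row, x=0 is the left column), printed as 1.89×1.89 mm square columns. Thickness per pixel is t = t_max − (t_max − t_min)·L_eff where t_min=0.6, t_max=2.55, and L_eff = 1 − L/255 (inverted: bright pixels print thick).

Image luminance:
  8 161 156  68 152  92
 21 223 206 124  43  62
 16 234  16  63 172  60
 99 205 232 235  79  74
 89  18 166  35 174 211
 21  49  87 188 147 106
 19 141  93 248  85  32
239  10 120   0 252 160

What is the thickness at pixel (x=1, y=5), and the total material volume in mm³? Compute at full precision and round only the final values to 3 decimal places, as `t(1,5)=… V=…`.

t(1,5)=0.975 V=252.869

span = t_max - t_min = 2.55 - 0.6 = 1.950
L(1,5) = 49, L_eff = 1 - 49/255 = 0.807843 (inverted)
t(1,5) = 2.55 - 1.950·0.807843 = 0.975
Σt over all 8·6 pixels = 70.79
V = pitch²·Σt = 1.89²·70.79 = 252.869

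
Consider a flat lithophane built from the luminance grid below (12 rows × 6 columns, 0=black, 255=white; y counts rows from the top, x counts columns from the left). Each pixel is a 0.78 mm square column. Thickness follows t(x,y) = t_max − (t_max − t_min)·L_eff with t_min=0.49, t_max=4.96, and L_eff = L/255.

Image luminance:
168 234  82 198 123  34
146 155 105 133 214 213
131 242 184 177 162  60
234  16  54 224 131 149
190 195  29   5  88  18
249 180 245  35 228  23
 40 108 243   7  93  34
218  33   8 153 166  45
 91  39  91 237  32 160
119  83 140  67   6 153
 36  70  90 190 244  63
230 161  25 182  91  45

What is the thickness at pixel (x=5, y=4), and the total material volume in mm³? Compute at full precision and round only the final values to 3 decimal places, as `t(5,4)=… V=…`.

t(5,4)=4.644 V=122.919

span = t_max - t_min = 4.96 - 0.49 = 4.470
L(5,4) = 18, L_eff = 18/255 = 0.070588
t(5,4) = 4.96 - 4.470·0.070588 = 4.644
Σt over all 12·6 pixels = 1717317/8500 ≈ 202.0372941
V = pitch²·Σt = 0.78²·1717317/8500 = 122.919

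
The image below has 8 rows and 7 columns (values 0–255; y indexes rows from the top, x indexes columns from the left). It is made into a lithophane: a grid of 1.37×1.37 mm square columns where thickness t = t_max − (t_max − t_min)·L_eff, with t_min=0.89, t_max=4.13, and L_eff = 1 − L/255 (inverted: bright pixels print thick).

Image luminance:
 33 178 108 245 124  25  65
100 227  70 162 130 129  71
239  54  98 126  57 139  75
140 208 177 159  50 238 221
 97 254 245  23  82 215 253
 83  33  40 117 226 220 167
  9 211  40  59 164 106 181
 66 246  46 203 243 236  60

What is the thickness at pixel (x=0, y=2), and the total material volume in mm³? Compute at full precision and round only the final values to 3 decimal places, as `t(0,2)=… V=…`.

t(0,2)=3.927 V=274.143

span = t_max - t_min = 4.13 - 0.89 = 3.240
L(0,2) = 239, L_eff = 1 - 239/255 = 0.062745 (inverted)
t(0,2) = 4.13 - 3.240·0.062745 = 3.927
Σt over all 8·7 pixels = 310381/2125 ≈ 146.0616471
V = pitch²·Σt = 1.37²·310381/2125 = 274.143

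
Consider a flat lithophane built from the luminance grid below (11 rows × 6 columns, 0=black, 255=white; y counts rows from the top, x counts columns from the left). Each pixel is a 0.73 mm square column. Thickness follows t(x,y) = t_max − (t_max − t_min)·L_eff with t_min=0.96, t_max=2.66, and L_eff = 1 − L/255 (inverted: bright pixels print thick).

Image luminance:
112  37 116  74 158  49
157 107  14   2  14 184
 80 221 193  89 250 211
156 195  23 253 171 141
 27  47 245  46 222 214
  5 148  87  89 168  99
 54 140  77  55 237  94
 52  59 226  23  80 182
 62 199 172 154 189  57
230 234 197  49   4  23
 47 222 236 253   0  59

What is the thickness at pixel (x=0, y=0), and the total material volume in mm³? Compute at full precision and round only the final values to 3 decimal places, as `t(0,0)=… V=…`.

t(0,0)=1.707 V=62.435

span = t_max - t_min = 2.66 - 0.96 = 1.700
L(0,0) = 112, L_eff = 1 - 112/255 = 0.560784 (inverted)
t(0,0) = 2.66 - 1.700·0.560784 = 1.707
Σt over all 11·6 pixels = 117.16
V = pitch²·Σt = 0.73²·117.16 = 62.435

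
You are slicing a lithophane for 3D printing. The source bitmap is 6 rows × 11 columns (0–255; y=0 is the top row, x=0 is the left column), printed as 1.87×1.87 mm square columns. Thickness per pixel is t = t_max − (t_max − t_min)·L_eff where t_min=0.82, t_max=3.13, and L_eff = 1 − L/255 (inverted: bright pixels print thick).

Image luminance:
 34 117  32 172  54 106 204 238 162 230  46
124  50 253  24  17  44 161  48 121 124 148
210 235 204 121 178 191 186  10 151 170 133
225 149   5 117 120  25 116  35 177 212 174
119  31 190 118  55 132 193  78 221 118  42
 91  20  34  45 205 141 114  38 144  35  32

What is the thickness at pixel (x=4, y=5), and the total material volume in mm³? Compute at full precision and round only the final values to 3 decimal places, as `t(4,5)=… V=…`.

span = t_max - t_min = 3.13 - 0.82 = 2.310
L(4,5) = 205, L_eff = 1 - 205/255 = 0.196078 (inverted)
t(4,5) = 3.13 - 2.310·0.196078 = 2.677
Σt over all 6·11 pixels = 1064393/8500 ≈ 125.2227059
V = pitch²·Σt = 1.87²·1064393/8500 = 437.891

t(4,5)=2.677 V=437.891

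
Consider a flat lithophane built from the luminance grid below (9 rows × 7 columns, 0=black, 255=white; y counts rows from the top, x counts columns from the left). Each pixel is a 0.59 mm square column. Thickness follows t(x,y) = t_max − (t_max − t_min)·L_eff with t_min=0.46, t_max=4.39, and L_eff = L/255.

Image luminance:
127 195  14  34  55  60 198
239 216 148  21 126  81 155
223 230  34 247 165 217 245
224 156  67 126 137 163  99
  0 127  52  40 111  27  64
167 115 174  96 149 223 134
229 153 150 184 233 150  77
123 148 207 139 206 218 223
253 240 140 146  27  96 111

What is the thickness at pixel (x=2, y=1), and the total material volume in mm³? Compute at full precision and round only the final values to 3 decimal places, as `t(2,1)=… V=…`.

t(2,1)=2.109 V=48.345

span = t_max - t_min = 4.39 - 0.46 = 3.930
L(2,1) = 148, L_eff = 148/255 = 0.580392
t(2,1) = 4.39 - 3.930·0.580392 = 2.109
Σt over all 9·7 pixels = 1180491/8500 ≈ 138.8812941
V = pitch²·Σt = 0.59²·1180491/8500 = 48.345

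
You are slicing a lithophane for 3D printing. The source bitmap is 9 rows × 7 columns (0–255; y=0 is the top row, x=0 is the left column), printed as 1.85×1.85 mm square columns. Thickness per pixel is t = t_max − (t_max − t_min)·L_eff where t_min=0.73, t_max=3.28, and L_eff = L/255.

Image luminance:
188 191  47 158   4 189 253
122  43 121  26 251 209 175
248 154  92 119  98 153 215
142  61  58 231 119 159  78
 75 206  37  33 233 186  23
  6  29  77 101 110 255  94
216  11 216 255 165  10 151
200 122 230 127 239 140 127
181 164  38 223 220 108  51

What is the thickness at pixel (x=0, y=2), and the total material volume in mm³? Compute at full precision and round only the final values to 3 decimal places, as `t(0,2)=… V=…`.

t(0,2)=0.800 V=414.157

span = t_max - t_min = 3.28 - 0.73 = 2.550
L(0,2) = 248, L_eff = 248/255 = 0.972549
t(0,2) = 3.28 - 2.550·0.972549 = 0.800
Σt over all 9·7 pixels = 121.01
V = pitch²·Σt = 1.85²·121.01 = 414.157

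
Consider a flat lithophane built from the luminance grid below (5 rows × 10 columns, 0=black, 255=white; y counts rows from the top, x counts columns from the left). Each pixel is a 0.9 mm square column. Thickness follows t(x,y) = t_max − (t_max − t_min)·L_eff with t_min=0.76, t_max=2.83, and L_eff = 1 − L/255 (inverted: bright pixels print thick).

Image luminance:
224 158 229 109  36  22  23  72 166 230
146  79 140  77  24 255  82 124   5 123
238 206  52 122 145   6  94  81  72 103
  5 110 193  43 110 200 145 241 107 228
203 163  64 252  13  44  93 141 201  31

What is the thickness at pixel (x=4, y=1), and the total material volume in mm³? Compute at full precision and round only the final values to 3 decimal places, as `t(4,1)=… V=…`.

t(4,1)=0.955 V=70.429

span = t_max - t_min = 2.83 - 0.76 = 2.070
L(4,1) = 24, L_eff = 1 - 24/255 = 0.905882 (inverted)
t(4,1) = 2.83 - 2.070·0.905882 = 0.955
Σt over all 5·10 pixels = 73907/850 ≈ 86.9494118
V = pitch²·Σt = 0.9²·73907/850 = 70.429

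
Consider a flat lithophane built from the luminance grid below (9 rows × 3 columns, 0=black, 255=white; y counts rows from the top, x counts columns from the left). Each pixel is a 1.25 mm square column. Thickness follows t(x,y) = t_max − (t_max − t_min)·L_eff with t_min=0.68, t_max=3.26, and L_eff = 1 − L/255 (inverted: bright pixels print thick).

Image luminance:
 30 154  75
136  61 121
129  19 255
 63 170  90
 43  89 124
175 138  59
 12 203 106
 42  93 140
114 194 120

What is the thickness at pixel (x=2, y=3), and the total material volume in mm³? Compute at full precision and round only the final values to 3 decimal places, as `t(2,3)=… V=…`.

span = t_max - t_min = 3.26 - 0.68 = 2.580
L(2,3) = 90, L_eff = 1 - 90/255 = 0.647059 (inverted)
t(2,3) = 3.26 - 2.580·0.647059 = 1.591
Σt over all 9·3 pixels = 41019/850 ≈ 48.2576471
V = pitch²·Σt = 1.25²·41019/850 = 75.403

t(2,3)=1.591 V=75.403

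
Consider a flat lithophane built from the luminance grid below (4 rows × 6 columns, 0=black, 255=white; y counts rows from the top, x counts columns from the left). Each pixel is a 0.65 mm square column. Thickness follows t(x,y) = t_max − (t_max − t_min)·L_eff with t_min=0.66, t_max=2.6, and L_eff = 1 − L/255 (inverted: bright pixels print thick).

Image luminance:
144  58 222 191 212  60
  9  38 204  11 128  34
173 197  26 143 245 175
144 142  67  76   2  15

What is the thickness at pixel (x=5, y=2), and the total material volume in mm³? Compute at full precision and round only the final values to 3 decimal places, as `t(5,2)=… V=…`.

t(5,2)=1.991 V=15.422

span = t_max - t_min = 2.6 - 0.66 = 1.940
L(5,2) = 175, L_eff = 1 - 175/255 = 0.313725 (inverted)
t(5,2) = 2.6 - 1.940·0.313725 = 1.991
Σt over all 4·6 pixels = 232706/6375 ≈ 36.5029020
V = pitch²·Σt = 0.65²·232706/6375 = 15.422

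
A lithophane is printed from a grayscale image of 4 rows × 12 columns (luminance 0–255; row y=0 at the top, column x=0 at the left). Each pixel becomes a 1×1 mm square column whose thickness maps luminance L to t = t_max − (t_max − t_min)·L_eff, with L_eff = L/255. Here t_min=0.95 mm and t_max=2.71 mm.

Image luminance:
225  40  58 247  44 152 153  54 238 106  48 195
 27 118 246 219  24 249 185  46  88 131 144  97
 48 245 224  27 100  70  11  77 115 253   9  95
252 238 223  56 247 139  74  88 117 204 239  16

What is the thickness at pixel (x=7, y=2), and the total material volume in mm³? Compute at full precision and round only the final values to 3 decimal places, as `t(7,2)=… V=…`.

t(7,2)=2.179 V=86.591

span = t_max - t_min = 2.71 - 0.95 = 1.760
L(7,2) = 77, L_eff = 77/255 = 0.301961
t(7,2) = 2.71 - 1.760·0.301961 = 2.179
Σt over all 4·12 pixels = 552016/6375 ≈ 86.5907451
V = pitch²·Σt = 1²·552016/6375 = 86.591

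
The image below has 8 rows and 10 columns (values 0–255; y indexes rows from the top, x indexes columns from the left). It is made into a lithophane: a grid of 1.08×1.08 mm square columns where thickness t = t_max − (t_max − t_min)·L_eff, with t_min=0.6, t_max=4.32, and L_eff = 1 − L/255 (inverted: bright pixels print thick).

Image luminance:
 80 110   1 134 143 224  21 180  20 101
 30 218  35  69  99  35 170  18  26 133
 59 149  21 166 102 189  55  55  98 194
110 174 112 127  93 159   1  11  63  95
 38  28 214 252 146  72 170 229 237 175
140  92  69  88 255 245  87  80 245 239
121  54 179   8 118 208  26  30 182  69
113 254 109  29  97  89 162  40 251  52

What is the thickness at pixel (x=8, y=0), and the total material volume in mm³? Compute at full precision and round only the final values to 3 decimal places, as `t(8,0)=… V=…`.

span = t_max - t_min = 4.32 - 0.6 = 3.720
L(8,0) = 20, L_eff = 1 - 20/255 = 0.921569 (inverted)
t(8,0) = 4.32 - 3.720·0.921569 = 0.892
Σt over all 8·10 pixels = 386332/2125 ≈ 181.8032941
V = pitch²·Σt = 1.08²·386332/2125 = 212.055

t(8,0)=0.892 V=212.055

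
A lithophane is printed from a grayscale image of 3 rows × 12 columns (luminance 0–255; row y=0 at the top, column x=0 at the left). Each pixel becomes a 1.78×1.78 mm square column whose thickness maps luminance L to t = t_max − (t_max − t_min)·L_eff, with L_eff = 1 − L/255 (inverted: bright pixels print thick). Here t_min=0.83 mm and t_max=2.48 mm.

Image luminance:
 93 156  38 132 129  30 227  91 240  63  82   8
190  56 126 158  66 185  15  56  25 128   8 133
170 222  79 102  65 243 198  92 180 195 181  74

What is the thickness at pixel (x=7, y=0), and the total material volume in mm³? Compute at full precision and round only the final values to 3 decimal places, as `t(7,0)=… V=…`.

span = t_max - t_min = 2.48 - 0.83 = 1.650
L(7,0) = 91, L_eff = 1 - 91/255 = 0.643137 (inverted)
t(7,0) = 2.48 - 1.650·0.643137 = 1.419
Σt over all 3·12 pixels = 24348/425 ≈ 57.2894118
V = pitch²·Σt = 1.78²·24348/425 = 181.516

t(7,0)=1.419 V=181.516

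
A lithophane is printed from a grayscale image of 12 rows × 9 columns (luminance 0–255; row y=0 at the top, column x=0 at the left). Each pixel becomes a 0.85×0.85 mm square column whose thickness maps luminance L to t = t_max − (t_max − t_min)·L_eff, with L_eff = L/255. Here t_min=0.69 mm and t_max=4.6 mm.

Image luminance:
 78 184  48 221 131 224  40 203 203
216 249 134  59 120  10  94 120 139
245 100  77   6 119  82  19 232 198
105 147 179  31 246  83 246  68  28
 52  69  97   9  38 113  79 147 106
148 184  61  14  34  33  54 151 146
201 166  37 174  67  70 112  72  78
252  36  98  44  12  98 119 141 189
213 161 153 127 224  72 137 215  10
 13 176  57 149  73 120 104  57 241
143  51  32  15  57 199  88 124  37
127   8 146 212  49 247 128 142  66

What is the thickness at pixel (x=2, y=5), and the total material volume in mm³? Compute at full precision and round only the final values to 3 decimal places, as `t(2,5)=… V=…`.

span = t_max - t_min = 4.6 - 0.69 = 3.910
L(2,5) = 61, L_eff = 61/255 = 0.239216
t(2,5) = 4.6 - 3.910·0.239216 = 3.665
Σt over all 12·9 pixels = 230483/750 ≈ 307.3106667
V = pitch²·Σt = 0.85²·230483/750 = 222.032

t(2,5)=3.665 V=222.032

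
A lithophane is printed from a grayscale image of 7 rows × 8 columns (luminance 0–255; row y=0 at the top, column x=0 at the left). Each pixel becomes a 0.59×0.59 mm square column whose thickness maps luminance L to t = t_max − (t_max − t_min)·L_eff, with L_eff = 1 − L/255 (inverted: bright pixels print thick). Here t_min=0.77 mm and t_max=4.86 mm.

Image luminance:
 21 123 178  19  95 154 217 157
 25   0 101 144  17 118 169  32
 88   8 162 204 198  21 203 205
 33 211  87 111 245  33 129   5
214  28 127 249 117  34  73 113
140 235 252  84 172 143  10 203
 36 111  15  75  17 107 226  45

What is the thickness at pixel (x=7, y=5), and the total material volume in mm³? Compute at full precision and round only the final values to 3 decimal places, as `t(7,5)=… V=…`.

t(7,5)=4.026 V=50.402

span = t_max - t_min = 4.86 - 0.77 = 4.090
L(7,5) = 203, L_eff = 1 - 203/255 = 0.203922 (inverted)
t(7,5) = 4.86 - 4.090·0.203922 = 4.026
Σt over all 7·8 pixels = 1230737/8500 ≈ 144.7925882
V = pitch²·Σt = 0.59²·1230737/8500 = 50.402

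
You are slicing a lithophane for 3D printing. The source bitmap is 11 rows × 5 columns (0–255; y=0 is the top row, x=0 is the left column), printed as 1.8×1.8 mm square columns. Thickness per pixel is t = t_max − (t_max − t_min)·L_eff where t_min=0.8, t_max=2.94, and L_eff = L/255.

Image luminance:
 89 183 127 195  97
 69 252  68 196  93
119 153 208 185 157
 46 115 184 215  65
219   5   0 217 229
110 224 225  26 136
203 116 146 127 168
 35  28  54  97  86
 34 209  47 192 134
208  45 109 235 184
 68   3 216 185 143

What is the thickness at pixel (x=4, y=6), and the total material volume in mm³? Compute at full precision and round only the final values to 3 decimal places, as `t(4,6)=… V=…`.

t(4,6)=1.530 V=325.988

span = t_max - t_min = 2.94 - 0.8 = 2.140
L(4,6) = 168, L_eff = 168/255 = 0.658824
t(4,6) = 2.94 - 2.140·0.658824 = 1.530
Σt over all 11·5 pixels = 641411/6375 ≈ 100.6134902
V = pitch²·Σt = 1.8²·641411/6375 = 325.988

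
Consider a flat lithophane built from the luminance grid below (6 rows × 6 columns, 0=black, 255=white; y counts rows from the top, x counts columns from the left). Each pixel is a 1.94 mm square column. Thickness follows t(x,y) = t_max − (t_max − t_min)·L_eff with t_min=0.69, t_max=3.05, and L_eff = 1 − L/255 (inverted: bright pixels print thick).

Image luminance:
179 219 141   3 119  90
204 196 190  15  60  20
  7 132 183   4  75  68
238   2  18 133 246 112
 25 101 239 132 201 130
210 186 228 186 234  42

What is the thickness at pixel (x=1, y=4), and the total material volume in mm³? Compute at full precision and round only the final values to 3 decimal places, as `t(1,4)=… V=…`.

span = t_max - t_min = 3.05 - 0.69 = 2.360
L(1,4) = 101, L_eff = 1 - 101/255 = 0.603922 (inverted)
t(1,4) = 3.05 - 2.360·0.603922 = 1.625
Σt over all 6·6 pixels = 427867/6375 ≈ 67.1163922
V = pitch²·Σt = 1.94²·427867/6375 = 252.599

t(1,4)=1.625 V=252.599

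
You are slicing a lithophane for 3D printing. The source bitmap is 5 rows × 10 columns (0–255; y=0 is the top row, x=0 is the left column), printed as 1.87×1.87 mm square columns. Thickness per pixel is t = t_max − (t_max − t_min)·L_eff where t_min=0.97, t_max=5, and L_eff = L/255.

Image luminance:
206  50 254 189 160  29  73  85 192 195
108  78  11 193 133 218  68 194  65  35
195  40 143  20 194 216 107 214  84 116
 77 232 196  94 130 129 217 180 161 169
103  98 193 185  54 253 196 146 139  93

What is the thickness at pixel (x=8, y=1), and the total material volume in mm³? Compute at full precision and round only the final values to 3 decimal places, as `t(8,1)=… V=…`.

span = t_max - t_min = 5 - 0.97 = 4.030
L(8,1) = 65, L_eff = 65/255 = 0.254902
t(8,1) = 5 - 4.030·0.254902 = 3.973
Σt over all 5·10 pixels = 359027/2550 ≈ 140.7949020
V = pitch²·Σt = 1.87²·359027/2550 = 492.346

t(8,1)=3.973 V=492.346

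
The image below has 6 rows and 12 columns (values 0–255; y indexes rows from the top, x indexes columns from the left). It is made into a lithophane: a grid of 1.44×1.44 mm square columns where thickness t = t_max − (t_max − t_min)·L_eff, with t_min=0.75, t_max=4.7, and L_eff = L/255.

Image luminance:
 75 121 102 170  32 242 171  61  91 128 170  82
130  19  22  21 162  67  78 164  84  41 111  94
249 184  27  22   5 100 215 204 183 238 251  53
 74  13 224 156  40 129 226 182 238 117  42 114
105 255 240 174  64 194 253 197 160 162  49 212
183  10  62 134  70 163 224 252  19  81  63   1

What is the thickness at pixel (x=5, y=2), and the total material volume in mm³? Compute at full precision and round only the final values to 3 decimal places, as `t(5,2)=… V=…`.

t(5,2)=3.151 V=410.984

span = t_max - t_min = 4.7 - 0.75 = 3.950
L(5,2) = 100, L_eff = 100/255 = 0.392157
t(5,2) = 4.7 - 3.950·0.392157 = 3.151
Σt over all 6·12 pixels = 336937/1700 ≈ 198.1982353
V = pitch²·Σt = 1.44²·336937/1700 = 410.984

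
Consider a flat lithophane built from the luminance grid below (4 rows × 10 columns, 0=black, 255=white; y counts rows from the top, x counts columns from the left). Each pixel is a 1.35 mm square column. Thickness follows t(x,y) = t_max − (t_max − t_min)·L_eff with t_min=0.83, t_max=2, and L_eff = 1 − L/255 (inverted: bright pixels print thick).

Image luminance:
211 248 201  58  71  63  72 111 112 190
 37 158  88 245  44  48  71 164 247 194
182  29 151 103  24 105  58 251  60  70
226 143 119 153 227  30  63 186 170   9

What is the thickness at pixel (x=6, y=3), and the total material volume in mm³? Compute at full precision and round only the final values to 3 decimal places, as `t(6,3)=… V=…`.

t(6,3)=1.119 V=102.250

span = t_max - t_min = 2 - 0.83 = 1.170
L(6,3) = 63, L_eff = 1 - 63/255 = 0.752941 (inverted)
t(6,3) = 2 - 1.170·0.752941 = 1.119
Σt over all 4·10 pixels = 119222/2125 ≈ 56.1044706
V = pitch²·Σt = 1.35²·119222/2125 = 102.250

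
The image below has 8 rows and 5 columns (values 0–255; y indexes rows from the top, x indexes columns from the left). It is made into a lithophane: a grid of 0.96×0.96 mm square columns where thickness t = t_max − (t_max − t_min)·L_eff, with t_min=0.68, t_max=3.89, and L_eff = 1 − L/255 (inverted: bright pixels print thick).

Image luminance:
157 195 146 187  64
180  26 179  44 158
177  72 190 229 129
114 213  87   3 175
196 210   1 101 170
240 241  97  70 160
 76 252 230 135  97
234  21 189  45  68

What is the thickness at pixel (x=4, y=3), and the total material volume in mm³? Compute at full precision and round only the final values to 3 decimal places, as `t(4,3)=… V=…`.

span = t_max - t_min = 3.89 - 0.68 = 3.210
L(4,3) = 175, L_eff = 1 - 175/255 = 0.313725 (inverted)
t(4,3) = 3.89 - 3.210·0.313725 = 2.883
Σt over all 8·5 pixels = 412953/4250 ≈ 97.1654118
V = pitch²·Σt = 0.96²·412953/4250 = 89.548

t(4,3)=2.883 V=89.548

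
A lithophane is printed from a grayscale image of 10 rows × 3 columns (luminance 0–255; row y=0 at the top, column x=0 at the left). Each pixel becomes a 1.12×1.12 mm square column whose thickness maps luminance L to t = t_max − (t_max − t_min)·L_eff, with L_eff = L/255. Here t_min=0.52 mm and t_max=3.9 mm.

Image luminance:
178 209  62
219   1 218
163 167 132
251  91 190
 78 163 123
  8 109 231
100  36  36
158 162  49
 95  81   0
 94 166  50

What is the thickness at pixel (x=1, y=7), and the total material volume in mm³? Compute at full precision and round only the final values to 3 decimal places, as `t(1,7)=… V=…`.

t(1,7)=1.753 V=86.575

span = t_max - t_min = 3.9 - 0.52 = 3.380
L(1,7) = 162, L_eff = 162/255 = 0.635294
t(1,7) = 3.9 - 3.380·0.635294 = 1.753
Σt over all 10·3 pixels = 87997/1275 ≈ 69.0172549
V = pitch²·Σt = 1.12²·87997/1275 = 86.575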